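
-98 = -98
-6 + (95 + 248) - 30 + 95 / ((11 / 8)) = 4137 / 11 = 376.09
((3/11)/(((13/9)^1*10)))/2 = 27/2860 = 0.01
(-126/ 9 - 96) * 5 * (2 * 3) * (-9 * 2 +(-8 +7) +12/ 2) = 42900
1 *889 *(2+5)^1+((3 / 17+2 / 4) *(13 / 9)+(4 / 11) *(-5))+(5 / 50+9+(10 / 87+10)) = 1523113676 / 244035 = 6241.37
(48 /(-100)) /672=-1 /1400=-0.00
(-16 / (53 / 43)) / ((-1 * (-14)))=-344 / 371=-0.93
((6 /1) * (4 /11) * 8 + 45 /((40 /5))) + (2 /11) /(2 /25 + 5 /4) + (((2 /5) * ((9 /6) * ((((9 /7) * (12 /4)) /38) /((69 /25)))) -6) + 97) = 30752041 /269192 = 114.24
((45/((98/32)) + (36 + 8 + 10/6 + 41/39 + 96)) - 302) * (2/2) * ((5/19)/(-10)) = 138154/36309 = 3.80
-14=-14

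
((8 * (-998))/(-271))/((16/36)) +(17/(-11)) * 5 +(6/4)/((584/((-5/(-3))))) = 203911497/3481808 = 58.56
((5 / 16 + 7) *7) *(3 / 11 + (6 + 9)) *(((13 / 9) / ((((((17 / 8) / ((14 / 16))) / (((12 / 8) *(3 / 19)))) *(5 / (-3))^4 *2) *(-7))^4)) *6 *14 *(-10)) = -147344336470747143 / 233847544240234375000000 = -0.00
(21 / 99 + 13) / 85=436 / 2805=0.16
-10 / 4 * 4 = -10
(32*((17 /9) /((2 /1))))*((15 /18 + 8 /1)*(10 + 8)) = 14416 /3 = 4805.33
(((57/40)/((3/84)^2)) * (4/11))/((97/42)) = 938448/5335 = 175.90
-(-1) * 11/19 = 11/19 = 0.58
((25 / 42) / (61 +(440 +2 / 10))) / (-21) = -0.00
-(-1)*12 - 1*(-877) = 889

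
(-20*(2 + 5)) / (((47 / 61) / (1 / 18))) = -4270 / 423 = -10.09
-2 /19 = -0.11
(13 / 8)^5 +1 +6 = 600669 / 32768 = 18.33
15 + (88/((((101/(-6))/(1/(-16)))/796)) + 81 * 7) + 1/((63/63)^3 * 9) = 765551/909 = 842.19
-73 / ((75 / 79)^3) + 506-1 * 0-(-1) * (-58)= 153008153 / 421875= 362.69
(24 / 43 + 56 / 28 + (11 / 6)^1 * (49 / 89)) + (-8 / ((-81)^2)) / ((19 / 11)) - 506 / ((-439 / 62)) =75.03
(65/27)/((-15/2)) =-26/81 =-0.32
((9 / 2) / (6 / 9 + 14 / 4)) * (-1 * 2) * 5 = -54 / 5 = -10.80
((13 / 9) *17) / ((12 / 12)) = 221 / 9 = 24.56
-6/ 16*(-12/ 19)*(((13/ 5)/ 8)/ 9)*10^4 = 1625/ 19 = 85.53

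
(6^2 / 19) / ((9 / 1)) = 4 / 19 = 0.21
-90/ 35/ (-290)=9/ 1015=0.01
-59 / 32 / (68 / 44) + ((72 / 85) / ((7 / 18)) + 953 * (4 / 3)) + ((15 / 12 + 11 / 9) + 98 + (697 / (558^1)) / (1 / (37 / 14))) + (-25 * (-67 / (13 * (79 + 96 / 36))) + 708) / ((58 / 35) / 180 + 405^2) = 5452943111253767349 / 3964538272720480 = 1375.43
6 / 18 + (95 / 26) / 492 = 1453 / 4264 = 0.34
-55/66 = -5/6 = -0.83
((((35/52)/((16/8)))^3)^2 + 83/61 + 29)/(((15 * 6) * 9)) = 2343482956457717/62519412703887360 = 0.04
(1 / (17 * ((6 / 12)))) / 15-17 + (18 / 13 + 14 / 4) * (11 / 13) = -1108319 / 86190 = -12.86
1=1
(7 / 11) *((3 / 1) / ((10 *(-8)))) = -21 / 880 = -0.02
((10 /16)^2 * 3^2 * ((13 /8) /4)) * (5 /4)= 14625 /8192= 1.79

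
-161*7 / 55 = -1127 / 55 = -20.49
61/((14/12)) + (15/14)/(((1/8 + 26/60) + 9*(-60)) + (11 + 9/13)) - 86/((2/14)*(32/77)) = -18392655841/13172624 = -1396.28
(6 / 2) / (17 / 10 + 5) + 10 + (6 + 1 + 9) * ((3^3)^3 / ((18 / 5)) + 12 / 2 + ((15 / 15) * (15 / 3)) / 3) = 17610236 / 201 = 87613.11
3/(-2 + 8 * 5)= 3/38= 0.08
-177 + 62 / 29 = -5071 / 29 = -174.86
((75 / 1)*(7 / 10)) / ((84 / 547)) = 2735 / 8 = 341.88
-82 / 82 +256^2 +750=66285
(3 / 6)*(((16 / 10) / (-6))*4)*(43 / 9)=-344 / 135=-2.55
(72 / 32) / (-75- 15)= -1 / 40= -0.02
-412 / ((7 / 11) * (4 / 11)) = -12463 / 7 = -1780.43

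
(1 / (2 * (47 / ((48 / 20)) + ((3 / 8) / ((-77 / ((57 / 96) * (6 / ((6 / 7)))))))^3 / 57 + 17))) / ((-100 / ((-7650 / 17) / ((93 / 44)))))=2210716975104 / 75973856551859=0.03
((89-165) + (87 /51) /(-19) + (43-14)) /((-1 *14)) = 7605 /2261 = 3.36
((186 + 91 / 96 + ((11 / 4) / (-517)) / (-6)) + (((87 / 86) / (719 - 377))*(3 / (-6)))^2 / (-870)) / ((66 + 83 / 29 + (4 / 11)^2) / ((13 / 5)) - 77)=-4623119494841582449 / 1247934476515944960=-3.70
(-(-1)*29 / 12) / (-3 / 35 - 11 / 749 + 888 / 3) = 108605 / 13297728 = 0.01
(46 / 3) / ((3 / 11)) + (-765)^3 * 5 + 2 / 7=-141024590815 / 63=-2238485568.49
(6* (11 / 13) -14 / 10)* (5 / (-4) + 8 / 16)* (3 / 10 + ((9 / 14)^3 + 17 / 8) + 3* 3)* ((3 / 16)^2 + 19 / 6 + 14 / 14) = -4418067721 / 32614400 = -135.46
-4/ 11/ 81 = -4/ 891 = -0.00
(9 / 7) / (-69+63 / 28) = -12 / 623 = -0.02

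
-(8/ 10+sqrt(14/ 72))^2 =-751/ 900-4 * sqrt(7)/ 15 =-1.54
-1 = -1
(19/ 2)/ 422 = 19/ 844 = 0.02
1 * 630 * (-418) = -263340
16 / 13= 1.23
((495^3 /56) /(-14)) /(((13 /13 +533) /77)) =-444720375 /19936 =-22307.40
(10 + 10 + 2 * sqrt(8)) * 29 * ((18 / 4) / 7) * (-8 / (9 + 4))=-20880 / 91- 4176 * sqrt(2) / 91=-294.35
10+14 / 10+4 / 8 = 119 / 10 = 11.90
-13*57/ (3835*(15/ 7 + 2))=-399/ 8555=-0.05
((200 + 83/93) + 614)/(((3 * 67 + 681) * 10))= 0.09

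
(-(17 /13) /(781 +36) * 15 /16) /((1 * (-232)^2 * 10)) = -51 /18293270528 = -0.00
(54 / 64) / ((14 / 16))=27 / 28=0.96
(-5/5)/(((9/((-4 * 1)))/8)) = 32/9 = 3.56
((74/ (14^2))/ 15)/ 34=37/ 49980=0.00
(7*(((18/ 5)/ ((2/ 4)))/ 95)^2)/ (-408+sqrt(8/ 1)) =-462672/ 4694579375 - 2268*sqrt(2)/ 4694579375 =-0.00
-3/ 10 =-0.30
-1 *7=-7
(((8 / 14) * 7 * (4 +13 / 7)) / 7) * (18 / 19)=3.17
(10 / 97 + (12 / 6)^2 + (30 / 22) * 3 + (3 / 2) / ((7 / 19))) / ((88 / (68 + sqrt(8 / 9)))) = 183221 * sqrt(2) / 1971816 + 3114757 / 328636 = 9.61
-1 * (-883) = 883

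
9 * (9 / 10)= 81 / 10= 8.10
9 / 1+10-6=13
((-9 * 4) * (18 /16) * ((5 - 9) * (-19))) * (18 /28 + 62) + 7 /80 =-192814.63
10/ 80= 1/ 8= 0.12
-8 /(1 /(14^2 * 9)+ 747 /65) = -917280 /1317773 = -0.70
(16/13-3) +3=16/13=1.23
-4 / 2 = -2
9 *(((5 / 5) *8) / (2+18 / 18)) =24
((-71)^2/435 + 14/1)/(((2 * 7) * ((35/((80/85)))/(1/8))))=11131/1811775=0.01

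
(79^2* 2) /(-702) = -6241 /351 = -17.78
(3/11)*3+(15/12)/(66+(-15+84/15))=10463/12452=0.84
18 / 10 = 9 / 5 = 1.80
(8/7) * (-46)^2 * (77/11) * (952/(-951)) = -16945.80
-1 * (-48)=48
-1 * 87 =-87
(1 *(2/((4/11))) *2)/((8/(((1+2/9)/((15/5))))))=121/216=0.56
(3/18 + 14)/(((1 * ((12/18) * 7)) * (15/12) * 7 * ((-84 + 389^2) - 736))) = 0.00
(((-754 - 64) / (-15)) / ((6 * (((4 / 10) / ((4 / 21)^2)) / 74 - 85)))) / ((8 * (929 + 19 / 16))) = -484256 / 33641994573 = -0.00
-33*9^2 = -2673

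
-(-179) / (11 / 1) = 179 / 11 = 16.27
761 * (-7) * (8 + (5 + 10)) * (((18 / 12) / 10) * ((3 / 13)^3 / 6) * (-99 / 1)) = 327498633 / 87880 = 3726.66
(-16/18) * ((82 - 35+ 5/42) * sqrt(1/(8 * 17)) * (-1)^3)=1979 * sqrt(34)/3213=3.59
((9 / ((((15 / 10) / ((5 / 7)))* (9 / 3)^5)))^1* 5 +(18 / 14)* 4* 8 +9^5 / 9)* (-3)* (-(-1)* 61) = -228351365 / 189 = -1208208.28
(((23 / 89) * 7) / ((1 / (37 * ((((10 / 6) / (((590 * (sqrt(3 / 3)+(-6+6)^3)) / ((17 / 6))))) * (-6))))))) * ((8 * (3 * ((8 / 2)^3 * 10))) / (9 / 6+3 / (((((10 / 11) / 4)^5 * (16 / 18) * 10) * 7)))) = -609.42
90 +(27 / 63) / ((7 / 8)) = 4434 / 49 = 90.49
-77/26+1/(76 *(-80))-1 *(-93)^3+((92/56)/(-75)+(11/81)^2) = 14599307577902041/18150350400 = 804354.03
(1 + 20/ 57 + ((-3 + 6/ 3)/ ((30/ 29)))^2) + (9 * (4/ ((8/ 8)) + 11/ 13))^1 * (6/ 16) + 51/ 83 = 710564407/ 36901800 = 19.26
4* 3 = 12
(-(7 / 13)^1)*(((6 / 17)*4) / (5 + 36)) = -168 / 9061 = -0.02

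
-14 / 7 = -2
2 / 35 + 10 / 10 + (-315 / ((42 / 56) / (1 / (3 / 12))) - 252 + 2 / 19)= -1284007 / 665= -1930.84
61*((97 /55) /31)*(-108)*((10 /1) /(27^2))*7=-331352 /9207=-35.99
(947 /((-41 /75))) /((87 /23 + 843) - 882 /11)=-239591 /106026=-2.26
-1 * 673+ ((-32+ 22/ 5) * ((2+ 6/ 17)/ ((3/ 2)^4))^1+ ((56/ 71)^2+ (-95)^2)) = 19296774304/ 2313819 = 8339.79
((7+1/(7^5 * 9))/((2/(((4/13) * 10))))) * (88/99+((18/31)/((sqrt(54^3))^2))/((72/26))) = 22971653956045/2399711560974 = 9.57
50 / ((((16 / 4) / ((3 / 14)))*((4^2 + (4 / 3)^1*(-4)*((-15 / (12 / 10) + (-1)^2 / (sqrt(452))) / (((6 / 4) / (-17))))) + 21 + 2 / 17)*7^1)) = -0.00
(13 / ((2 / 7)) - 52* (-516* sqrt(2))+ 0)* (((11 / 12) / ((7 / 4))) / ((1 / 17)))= 338306.85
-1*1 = -1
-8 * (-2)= 16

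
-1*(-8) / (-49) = -8 / 49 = -0.16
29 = 29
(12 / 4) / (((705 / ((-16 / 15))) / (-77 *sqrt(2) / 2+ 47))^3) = -9095168 / 1677459375+ 1512541184 *sqrt(2) / 394202953125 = 0.00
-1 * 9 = -9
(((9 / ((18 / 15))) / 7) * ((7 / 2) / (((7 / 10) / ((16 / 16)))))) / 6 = 25 / 28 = 0.89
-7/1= -7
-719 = -719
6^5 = 7776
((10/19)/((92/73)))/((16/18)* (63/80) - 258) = -1825/1124401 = -0.00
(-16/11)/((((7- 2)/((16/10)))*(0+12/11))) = -0.43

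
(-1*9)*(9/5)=-81/5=-16.20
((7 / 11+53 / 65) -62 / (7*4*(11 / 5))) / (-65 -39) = -4457 / 1041040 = -0.00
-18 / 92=-9 / 46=-0.20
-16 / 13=-1.23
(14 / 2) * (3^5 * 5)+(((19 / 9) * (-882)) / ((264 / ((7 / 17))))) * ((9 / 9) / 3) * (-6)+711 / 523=4994991163 / 586806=8512.17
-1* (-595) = 595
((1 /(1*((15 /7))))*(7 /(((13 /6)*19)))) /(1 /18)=1764 /1235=1.43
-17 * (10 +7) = -289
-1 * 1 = -1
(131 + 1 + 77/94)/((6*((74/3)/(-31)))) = -387035/13912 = -27.82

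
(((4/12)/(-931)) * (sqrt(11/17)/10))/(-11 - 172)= sqrt(187)/86890230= 0.00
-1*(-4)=4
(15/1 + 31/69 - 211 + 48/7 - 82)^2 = 17094255025/233289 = 73275.02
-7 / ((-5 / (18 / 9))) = 2.80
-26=-26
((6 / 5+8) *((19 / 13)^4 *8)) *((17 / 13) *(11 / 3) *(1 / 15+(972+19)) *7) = 933245699880032 / 83540925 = 11171120.02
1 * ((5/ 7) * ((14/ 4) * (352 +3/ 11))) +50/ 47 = 911725/ 1034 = 881.75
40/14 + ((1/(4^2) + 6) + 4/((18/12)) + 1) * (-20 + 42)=36439/168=216.90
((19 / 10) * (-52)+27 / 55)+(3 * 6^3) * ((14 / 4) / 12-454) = -294101.31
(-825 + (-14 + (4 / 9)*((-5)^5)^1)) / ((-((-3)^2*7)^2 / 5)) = 100255 / 35721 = 2.81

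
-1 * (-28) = 28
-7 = -7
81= 81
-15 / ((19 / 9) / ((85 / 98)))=-11475 / 1862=-6.16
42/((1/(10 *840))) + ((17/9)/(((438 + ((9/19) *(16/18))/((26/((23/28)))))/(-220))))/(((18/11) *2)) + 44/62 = 134180095029487/380328615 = 352800.42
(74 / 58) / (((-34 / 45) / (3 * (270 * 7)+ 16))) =-4733595 / 493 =-9601.61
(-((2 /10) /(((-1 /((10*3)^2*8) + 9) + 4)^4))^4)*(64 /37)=-5340967060494820642401381557207040000000000000000000000000000 /1283929167815480752354987190469124100542169187185127106680977003651423546286988837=-0.00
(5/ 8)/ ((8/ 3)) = 15/ 64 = 0.23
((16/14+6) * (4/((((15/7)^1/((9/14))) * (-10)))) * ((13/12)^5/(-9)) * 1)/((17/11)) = 4084223/44416512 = 0.09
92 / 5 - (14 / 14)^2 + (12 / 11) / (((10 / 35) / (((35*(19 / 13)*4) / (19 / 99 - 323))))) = 818871 / 54665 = 14.98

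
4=4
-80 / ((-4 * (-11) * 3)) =-20 / 33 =-0.61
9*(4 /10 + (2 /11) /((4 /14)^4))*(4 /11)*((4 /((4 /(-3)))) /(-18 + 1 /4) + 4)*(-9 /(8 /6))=-109519371 /42955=-2549.63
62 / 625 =0.10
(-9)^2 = 81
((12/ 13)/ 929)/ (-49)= -12/ 591773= -0.00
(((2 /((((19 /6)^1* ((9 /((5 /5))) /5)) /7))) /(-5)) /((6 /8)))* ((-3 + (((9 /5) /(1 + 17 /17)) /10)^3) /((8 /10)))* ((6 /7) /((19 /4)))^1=999757 /2256250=0.44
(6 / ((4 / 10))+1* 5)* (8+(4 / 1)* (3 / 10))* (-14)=-2576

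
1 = 1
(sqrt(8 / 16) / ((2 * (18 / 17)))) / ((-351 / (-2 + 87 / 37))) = -17 * sqrt(2) / 71928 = -0.00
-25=-25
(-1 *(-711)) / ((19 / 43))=30573 / 19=1609.11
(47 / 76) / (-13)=-47 / 988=-0.05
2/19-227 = -4311/19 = -226.89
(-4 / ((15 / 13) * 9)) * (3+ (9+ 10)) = -1144 / 135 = -8.47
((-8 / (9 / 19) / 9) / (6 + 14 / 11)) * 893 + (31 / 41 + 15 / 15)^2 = -309537757 / 1361610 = -227.33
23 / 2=11.50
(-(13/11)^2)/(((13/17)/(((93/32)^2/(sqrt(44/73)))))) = -1911429 * sqrt(803)/2725888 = -19.87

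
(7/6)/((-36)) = -7/216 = -0.03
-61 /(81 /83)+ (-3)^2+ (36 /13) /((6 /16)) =-48566 /1053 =-46.12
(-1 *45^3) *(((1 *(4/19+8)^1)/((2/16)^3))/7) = -54724330.83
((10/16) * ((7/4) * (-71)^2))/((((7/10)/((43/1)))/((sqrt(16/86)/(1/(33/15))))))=277255 * sqrt(86)/8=321394.64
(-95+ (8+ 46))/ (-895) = 41/ 895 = 0.05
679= 679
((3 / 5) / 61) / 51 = 1 / 5185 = 0.00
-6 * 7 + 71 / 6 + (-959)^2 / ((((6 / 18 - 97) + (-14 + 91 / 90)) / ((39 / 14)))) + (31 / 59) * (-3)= -81735214363 / 3493626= -23395.52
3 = 3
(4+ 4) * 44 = 352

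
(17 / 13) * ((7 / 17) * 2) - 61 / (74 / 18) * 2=-13756 / 481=-28.60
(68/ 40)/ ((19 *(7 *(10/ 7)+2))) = 0.01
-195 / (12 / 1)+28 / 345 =-22313 / 1380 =-16.17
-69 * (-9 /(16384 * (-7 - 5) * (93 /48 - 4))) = 69 /45056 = 0.00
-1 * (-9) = 9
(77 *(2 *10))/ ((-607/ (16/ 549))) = -24640/ 333243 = -0.07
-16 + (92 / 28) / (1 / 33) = 647 / 7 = 92.43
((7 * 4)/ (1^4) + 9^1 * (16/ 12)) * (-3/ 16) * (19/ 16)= -285/ 32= -8.91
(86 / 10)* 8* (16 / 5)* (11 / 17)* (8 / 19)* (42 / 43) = 473088 / 8075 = 58.59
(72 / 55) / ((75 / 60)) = 288 / 275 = 1.05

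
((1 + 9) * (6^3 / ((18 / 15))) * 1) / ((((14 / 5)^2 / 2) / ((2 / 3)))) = 15000 / 49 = 306.12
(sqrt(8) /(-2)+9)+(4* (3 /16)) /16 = 579 /64 - sqrt(2) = 7.63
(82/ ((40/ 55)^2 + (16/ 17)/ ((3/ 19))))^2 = 64014566121/ 400960576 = 159.65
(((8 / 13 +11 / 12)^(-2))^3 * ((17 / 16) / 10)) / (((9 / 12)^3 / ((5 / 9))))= 2016602185728 / 186374892382561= 0.01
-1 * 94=-94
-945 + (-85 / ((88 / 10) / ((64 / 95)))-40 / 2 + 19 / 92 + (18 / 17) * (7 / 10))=-1586263001 / 1634380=-970.56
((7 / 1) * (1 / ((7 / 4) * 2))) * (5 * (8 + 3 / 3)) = 90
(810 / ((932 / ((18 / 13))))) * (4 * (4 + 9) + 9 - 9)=14580 / 233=62.58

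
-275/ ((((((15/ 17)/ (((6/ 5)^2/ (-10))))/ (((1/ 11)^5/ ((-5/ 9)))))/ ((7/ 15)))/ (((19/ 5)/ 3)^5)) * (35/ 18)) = -168374732/ 428935546875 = -0.00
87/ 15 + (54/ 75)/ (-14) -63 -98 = -27169/ 175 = -155.25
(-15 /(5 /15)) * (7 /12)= -105 /4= -26.25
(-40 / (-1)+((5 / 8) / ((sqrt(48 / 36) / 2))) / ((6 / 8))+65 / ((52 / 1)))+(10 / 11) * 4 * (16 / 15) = 5 * sqrt(3) / 6+5957 / 132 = 46.57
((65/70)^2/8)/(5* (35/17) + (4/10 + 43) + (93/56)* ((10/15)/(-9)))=129285/64259608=0.00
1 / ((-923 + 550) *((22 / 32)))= -16 / 4103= -0.00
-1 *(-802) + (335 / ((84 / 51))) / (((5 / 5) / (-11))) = -40189 / 28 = -1435.32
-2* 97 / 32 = -97 / 16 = -6.06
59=59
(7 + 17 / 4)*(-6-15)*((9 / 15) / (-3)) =189 / 4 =47.25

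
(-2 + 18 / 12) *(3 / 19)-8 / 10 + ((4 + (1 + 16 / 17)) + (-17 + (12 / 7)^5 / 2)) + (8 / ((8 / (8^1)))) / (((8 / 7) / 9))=3173858997 / 54286610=58.46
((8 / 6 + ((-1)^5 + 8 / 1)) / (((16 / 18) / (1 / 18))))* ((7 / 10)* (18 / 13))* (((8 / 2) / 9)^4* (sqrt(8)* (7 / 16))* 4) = 1960* sqrt(2) / 28431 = 0.10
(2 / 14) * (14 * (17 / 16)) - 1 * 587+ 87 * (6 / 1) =-503 / 8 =-62.88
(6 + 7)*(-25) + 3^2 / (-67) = -21784 / 67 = -325.13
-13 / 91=-1 / 7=-0.14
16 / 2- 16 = -8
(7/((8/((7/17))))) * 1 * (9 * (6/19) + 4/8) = 6223/5168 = 1.20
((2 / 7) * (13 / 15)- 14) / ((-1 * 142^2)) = 361 / 529305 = 0.00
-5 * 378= -1890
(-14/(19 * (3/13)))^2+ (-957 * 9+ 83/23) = -642592132/74727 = -8599.20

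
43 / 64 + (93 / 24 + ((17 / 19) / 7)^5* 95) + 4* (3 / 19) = 726367558501 / 140179523008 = 5.18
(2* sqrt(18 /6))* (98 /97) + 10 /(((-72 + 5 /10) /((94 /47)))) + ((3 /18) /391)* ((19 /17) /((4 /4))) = -1592563 /5703126 + 196* sqrt(3) /97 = 3.22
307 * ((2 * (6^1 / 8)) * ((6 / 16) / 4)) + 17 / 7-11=15501 / 448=34.60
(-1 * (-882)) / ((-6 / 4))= -588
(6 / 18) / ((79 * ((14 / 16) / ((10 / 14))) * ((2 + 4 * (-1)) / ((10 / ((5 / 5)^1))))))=-200 / 11613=-0.02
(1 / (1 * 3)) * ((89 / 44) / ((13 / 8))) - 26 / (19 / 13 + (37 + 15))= -21292 / 298155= -0.07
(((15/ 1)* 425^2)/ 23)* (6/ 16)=8128125/ 184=44174.59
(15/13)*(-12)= -180/13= -13.85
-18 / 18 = -1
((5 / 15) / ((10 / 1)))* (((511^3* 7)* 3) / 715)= 934029817 / 7150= 130633.54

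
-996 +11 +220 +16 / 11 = -8399 / 11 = -763.55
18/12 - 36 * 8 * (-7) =4035/2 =2017.50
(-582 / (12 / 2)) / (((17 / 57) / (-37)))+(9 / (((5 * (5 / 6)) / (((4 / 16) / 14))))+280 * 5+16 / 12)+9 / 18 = 479650127 / 35700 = 13435.58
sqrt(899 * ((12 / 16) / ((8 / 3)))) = 3 * sqrt(1798) / 8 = 15.90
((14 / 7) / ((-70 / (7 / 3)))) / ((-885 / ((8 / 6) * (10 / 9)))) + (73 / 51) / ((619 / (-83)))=-144695621 / 754341255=-0.19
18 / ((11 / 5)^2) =450 / 121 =3.72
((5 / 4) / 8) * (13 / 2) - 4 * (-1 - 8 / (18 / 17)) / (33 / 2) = 3.09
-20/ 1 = -20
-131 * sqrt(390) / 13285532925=-0.00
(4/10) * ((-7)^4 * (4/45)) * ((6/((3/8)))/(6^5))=9604/54675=0.18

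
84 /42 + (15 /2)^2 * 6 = 679 /2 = 339.50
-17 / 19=-0.89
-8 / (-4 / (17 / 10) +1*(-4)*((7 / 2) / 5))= 340 / 219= 1.55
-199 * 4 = -796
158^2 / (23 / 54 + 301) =1348056 / 16277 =82.82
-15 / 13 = -1.15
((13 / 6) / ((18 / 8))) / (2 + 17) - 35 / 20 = -3487 / 2052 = -1.70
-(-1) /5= 0.20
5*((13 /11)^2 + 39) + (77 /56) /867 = 169517171 /839256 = 201.99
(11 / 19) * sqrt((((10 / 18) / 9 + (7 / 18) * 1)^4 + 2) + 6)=11 * sqrt(5538378529) / 498636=1.64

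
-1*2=-2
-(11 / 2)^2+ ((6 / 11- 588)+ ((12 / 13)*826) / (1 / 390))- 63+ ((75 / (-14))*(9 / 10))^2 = 2558762719 / 8624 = 296702.54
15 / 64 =0.23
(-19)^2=361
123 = 123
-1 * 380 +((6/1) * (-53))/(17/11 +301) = -634069/1664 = -381.05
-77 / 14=-11 / 2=-5.50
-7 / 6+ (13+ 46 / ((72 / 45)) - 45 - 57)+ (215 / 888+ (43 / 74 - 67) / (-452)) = -3061877 / 50172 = -61.03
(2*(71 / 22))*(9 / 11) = 639 / 121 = 5.28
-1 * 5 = -5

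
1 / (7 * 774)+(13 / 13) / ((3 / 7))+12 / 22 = 171581 / 59598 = 2.88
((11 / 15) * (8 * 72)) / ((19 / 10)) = 4224 / 19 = 222.32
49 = 49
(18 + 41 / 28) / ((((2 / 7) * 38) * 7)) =545 / 2128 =0.26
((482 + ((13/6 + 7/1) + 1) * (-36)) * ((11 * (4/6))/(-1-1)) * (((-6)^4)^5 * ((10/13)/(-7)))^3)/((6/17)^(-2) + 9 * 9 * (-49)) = -149670751448062782135301996563207346878199787578982400/21491091349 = -6964316005060724761209613000000000000000000.00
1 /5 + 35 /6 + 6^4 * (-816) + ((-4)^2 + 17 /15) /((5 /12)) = -158623327 /150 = -1057488.85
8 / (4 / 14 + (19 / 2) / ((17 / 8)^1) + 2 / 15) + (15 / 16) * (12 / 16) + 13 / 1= 1071047 / 69824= 15.34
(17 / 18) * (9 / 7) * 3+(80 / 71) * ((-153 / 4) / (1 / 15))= -642.84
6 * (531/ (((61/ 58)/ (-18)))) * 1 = -3326184/ 61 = -54527.61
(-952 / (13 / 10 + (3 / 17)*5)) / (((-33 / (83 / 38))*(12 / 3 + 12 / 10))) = 2398700 / 432003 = 5.55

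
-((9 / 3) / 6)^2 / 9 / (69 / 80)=-20 / 621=-0.03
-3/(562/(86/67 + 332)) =-1.78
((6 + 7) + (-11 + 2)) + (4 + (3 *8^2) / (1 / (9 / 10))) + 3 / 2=182.30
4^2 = 16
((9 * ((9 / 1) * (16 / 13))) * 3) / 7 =3888 / 91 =42.73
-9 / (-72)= 1 / 8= 0.12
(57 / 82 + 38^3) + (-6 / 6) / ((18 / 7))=20247881 / 369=54872.31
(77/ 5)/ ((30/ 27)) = 693/ 50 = 13.86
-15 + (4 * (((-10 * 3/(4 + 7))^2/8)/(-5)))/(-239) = -433695/28919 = -15.00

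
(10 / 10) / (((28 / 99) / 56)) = 198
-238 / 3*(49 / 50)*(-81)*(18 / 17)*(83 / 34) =6917967 / 425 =16277.57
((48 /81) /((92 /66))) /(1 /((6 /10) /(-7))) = -0.04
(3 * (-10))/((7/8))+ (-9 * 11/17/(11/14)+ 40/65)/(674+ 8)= -18091897/527527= -34.30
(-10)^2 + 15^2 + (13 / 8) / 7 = 18213 / 56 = 325.23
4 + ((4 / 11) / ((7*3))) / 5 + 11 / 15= 5471 / 1155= 4.74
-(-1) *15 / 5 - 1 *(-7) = 10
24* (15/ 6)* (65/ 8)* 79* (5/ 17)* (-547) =-210663375/ 34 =-6195981.62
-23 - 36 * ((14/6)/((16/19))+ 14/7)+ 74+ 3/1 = -471/4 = -117.75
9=9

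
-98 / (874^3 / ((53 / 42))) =-371 / 2002882872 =-0.00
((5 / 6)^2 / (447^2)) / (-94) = -25 / 676153656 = -0.00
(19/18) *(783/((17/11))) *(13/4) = 236379/136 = 1738.08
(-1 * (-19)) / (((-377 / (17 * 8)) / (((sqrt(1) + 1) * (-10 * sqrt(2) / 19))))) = 2720 * sqrt(2) / 377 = 10.20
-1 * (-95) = 95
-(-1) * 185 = 185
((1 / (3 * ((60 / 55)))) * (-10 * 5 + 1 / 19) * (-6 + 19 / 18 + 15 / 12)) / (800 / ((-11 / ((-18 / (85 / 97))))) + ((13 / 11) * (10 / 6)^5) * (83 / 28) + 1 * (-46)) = 0.04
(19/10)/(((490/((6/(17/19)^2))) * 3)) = 6859/708050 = 0.01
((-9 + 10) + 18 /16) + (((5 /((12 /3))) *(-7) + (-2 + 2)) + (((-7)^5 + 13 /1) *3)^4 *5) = 257728001195496550987 /8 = 32216000149437068873.38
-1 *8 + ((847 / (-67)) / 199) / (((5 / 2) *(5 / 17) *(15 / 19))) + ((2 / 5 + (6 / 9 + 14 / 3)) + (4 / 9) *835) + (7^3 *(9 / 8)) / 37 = 1683446354119 / 4439889000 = 379.16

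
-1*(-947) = 947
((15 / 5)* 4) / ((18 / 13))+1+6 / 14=212 / 21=10.10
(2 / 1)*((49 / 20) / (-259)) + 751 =277863 / 370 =750.98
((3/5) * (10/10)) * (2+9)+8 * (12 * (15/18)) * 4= 1633/5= 326.60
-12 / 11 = -1.09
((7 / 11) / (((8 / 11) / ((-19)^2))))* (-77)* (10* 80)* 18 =-350242200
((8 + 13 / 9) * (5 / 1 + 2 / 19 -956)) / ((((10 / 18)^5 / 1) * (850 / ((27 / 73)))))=-3200514849 / 43343750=-73.84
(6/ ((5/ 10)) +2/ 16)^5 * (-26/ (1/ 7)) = -47695798.55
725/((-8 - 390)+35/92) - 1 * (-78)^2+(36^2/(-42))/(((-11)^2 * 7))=-1319954514712/216888749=-6085.86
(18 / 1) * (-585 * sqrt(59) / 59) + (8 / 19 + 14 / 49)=94 / 133 - 10530 * sqrt(59) / 59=-1370.18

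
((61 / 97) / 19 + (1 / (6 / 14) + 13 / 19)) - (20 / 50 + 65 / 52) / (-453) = 50999159 / 16697580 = 3.05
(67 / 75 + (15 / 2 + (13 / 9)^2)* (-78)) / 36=-252061 / 12150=-20.75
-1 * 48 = -48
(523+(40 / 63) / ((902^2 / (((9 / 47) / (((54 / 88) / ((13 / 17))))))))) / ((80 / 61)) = 89084163456823 / 223387552080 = 398.79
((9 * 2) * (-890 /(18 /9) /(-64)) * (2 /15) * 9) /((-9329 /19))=-0.31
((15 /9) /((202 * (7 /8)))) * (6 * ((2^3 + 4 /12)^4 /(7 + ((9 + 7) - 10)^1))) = 15625000 /744471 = 20.99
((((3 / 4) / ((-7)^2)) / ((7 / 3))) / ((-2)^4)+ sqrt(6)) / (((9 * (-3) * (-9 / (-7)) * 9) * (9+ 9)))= -7 * sqrt(6) / 39366 -1 / 13716864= -0.00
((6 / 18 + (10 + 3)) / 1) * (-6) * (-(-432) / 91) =-34560 / 91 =-379.78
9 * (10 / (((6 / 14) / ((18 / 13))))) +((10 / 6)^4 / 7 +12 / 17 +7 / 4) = 147525137 / 501228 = 294.33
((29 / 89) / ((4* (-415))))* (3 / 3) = -29 / 147740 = -0.00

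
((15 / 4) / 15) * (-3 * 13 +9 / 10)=-381 / 40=-9.52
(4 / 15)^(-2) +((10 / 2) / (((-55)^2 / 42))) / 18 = 408487 / 29040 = 14.07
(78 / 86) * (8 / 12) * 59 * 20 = 30680 / 43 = 713.49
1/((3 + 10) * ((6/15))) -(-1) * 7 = 187/26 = 7.19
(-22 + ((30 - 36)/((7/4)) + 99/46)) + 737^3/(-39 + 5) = -11774010.13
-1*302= -302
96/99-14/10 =-71/165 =-0.43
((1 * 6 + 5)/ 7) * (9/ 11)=9/ 7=1.29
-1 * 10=-10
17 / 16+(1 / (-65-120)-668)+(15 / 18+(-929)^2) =7657889027 / 8880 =862374.89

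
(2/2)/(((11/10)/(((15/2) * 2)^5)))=7593750/11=690340.91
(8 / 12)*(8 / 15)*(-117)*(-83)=17264 / 5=3452.80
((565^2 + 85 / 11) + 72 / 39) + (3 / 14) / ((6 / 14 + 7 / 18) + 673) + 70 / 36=69764408049595 / 218535174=319236.52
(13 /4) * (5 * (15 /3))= 325 /4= 81.25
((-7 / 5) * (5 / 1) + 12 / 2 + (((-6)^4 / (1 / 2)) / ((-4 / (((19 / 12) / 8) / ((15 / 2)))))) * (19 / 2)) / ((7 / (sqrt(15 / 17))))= -467 * sqrt(255) / 340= -21.93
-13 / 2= -6.50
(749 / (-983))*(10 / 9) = -7490 / 8847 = -0.85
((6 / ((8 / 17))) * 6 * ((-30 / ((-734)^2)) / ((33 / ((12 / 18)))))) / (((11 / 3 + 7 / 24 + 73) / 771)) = -2359260 / 2736476413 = -0.00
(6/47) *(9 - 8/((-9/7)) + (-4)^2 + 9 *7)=1696/141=12.03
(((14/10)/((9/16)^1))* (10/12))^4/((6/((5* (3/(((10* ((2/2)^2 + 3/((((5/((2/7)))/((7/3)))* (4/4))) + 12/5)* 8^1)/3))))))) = 1536640/3365793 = 0.46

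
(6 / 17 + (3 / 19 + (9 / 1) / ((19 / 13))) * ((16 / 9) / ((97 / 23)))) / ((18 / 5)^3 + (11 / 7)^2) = 0.06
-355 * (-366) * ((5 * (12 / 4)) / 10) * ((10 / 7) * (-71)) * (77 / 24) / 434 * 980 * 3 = -26637274125 / 62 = -429633453.63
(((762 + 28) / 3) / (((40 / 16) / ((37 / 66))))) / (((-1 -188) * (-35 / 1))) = 5846 / 654885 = 0.01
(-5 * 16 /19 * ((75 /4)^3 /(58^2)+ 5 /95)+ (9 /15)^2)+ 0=-985146581 /121440400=-8.11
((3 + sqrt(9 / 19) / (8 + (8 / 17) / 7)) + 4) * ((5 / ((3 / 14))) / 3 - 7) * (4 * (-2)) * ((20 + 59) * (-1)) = 65807 * sqrt(19) / 6840 + 30968 / 9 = 3482.83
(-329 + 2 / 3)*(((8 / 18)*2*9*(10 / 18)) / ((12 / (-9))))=9850 / 9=1094.44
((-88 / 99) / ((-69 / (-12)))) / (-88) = 4 / 2277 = 0.00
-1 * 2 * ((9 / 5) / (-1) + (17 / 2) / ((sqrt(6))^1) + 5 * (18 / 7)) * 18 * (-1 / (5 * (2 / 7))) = 357 * sqrt(6) / 10 + 6966 / 25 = 366.09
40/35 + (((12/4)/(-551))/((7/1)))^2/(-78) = 1.14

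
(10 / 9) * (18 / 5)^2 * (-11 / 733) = -792 / 3665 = -0.22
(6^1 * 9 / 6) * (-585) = -5265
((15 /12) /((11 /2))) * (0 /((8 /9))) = 0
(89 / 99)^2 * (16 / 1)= 126736 / 9801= 12.93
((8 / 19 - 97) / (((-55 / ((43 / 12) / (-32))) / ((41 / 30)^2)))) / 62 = -26527861 / 4478284800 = -0.01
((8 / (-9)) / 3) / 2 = -4 / 27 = -0.15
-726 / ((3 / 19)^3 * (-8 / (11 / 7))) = 9129329 / 252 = 36227.50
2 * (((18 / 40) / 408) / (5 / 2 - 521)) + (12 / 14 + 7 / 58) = 139973651 / 143147480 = 0.98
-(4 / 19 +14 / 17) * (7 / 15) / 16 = -1169 / 38760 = -0.03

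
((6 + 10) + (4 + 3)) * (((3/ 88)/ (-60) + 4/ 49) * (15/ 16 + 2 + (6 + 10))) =35.31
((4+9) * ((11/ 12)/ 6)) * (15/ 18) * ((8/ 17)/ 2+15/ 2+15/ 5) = 260975/ 14688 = 17.77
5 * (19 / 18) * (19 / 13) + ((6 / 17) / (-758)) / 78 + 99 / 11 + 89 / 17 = 16545809 / 753831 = 21.95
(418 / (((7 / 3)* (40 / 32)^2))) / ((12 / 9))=15048 / 175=85.99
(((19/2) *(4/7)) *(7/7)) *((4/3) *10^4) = 1520000/21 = 72380.95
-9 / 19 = -0.47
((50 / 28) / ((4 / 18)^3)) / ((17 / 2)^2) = 18225 / 8092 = 2.25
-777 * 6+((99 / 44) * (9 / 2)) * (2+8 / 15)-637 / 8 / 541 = -100333799 / 21640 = -4636.50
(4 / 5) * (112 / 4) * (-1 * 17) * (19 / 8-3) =238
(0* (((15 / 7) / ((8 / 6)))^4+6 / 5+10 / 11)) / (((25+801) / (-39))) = 0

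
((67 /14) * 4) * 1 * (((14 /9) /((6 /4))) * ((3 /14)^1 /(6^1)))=134 /189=0.71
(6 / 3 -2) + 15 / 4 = 15 / 4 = 3.75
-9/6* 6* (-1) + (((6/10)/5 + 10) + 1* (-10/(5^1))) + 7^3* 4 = 34728/25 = 1389.12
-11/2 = -5.50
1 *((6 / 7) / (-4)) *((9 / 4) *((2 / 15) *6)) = -0.39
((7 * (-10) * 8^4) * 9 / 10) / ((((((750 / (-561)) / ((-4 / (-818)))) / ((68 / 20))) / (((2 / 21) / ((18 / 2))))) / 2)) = 52084736 / 766875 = 67.92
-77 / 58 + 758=43887 / 58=756.67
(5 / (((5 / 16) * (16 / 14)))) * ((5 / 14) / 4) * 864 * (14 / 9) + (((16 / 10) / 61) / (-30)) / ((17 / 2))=130661992 / 77775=1680.00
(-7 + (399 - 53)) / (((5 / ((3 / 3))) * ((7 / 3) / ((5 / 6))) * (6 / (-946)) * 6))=-53449 / 84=-636.30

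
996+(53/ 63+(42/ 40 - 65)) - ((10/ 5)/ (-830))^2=40488133883/ 43400700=932.89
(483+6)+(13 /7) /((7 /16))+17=25002 /49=510.24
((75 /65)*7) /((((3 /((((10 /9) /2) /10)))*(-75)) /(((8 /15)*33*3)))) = -308 /2925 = -0.11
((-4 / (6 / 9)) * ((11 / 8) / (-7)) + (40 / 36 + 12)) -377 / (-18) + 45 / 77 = 35.82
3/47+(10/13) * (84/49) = 5913/4277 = 1.38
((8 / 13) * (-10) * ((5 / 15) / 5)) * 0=0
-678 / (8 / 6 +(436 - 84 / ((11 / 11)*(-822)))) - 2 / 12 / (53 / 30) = -7833902 / 4764329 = -1.64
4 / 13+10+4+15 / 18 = 1181 / 78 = 15.14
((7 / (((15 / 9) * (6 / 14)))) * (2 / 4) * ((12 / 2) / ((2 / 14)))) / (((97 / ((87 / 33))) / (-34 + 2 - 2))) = -1014594 / 5335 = -190.18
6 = 6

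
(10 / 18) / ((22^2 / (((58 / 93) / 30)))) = 29 / 1215324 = 0.00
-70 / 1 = -70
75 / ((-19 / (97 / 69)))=-2425 / 437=-5.55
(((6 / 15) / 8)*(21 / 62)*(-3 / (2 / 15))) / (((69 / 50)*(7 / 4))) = -225 / 1426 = -0.16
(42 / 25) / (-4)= -0.42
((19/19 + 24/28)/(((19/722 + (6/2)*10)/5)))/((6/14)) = 2470/3423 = 0.72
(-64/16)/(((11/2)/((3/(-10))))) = 12/55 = 0.22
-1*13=-13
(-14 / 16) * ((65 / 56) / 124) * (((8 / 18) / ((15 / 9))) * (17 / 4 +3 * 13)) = -0.09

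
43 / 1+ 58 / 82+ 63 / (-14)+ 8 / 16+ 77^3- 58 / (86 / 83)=804838996 / 1763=456516.73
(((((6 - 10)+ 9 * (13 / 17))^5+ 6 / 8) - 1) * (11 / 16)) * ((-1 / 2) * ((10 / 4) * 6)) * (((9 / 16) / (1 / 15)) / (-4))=25136917371225 / 11631468544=2161.11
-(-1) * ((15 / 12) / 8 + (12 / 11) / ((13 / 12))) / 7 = 5323 / 32032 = 0.17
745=745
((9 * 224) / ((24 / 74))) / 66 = 1036 / 11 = 94.18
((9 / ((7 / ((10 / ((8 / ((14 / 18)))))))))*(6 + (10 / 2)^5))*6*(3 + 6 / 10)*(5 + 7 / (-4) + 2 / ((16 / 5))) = 2620647 / 8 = 327580.88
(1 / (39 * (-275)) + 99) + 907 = 1006.00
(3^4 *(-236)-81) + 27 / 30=-191961 / 10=-19196.10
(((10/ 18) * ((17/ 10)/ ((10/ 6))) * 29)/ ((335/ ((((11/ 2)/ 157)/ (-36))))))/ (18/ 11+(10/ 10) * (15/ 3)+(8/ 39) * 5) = -775489/ 124473430800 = -0.00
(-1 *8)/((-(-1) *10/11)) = -44/5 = -8.80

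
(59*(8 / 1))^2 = 222784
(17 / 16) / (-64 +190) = 17 / 2016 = 0.01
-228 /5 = -45.60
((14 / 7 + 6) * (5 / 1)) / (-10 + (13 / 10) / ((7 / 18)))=-6.01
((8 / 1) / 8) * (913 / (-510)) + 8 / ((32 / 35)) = 7099 / 1020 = 6.96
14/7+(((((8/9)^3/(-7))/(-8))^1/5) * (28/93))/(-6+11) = 3390106/1694925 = 2.00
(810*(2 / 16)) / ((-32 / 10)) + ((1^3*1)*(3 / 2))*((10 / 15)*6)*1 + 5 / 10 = -1609 / 64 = -25.14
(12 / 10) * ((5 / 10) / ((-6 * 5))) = -1 / 50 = -0.02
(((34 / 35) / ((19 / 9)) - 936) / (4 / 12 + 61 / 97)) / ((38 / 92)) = -2081971431 / 884450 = -2353.97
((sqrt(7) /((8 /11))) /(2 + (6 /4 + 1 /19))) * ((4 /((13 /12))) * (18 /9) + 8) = 2090 * sqrt(7) /351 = 15.75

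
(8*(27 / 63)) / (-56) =-3 / 49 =-0.06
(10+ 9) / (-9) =-19 / 9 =-2.11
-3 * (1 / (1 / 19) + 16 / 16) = -60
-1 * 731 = -731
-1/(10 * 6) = -0.02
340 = 340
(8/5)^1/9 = 8/45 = 0.18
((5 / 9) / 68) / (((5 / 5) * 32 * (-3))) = -5 / 58752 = -0.00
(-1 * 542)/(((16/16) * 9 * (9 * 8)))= -271/324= -0.84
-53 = -53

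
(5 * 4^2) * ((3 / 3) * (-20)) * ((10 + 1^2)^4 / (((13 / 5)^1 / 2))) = -234256000 / 13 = -18019692.31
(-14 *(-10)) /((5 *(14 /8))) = 16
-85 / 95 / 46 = -17 / 874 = -0.02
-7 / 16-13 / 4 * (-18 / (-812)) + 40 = 128265 / 3248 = 39.49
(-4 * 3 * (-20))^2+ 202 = 57802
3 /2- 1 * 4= -5 /2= -2.50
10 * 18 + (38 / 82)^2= 302941 / 1681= 180.21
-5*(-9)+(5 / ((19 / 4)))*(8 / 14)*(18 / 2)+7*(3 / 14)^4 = 5258259 / 104272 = 50.43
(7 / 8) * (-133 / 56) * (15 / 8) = -3.90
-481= -481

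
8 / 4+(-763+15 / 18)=-4561 / 6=-760.17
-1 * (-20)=20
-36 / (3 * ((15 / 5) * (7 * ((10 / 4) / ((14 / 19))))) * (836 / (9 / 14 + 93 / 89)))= -4206 / 12369665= -0.00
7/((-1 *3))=-7/3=-2.33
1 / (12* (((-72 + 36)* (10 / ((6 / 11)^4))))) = -3 / 146410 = -0.00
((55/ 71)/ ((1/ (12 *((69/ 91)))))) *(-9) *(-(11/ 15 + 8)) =3579444/ 6461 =554.01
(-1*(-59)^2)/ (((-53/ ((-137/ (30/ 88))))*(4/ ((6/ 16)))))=-5245867/ 2120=-2474.47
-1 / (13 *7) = -1 / 91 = -0.01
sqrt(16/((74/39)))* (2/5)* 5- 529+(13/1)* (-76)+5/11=-16682/11+4* sqrt(2886)/37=-1510.74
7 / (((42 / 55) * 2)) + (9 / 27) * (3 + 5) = 29 / 4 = 7.25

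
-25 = -25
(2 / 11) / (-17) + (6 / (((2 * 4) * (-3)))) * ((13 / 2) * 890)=-1081803 / 748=-1446.26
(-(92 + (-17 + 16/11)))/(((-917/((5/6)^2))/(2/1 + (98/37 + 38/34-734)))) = -1375812925/32630004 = -42.16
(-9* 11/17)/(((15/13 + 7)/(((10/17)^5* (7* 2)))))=-900900000/1279291157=-0.70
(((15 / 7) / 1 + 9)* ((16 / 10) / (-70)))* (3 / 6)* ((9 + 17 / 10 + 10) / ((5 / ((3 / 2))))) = -24219 / 30625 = -0.79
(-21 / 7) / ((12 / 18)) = -9 / 2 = -4.50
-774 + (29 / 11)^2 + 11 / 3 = -277108 / 363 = -763.38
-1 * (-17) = 17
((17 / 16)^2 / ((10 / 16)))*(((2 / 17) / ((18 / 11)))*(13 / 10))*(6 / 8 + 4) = 46189 / 57600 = 0.80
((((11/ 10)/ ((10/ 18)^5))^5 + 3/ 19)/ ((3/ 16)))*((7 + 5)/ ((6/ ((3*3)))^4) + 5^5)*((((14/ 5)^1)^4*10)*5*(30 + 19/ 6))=8916726398472605935063535538528697847078/ 1327134668827056884765625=6718780398038545.06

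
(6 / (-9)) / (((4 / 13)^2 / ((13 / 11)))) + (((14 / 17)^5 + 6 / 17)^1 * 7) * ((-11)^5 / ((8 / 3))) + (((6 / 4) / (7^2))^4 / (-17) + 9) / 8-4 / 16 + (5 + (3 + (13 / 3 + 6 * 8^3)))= -3529661317330710287419 / 11524751819267456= -306267.88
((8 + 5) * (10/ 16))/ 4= 65/ 32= 2.03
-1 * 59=-59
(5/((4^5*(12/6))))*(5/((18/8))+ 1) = 145/18432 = 0.01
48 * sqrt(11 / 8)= 12 * sqrt(22)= 56.28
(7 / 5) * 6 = 42 / 5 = 8.40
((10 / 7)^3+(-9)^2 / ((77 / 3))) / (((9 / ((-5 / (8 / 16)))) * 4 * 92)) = -114535 / 6248088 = -0.02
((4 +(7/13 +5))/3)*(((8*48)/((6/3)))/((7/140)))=158720/13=12209.23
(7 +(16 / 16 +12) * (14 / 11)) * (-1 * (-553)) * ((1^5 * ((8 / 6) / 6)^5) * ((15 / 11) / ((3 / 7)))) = 160414240 / 7144929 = 22.45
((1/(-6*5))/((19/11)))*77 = -847/570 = -1.49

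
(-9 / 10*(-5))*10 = 45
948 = 948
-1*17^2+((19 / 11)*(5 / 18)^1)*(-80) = -32411 / 99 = -327.38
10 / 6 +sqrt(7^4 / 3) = 5 / 3 +49 * sqrt(3) / 3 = 29.96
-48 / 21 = -16 / 7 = -2.29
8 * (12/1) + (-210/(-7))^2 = 996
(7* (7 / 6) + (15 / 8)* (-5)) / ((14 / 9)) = -87 / 112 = -0.78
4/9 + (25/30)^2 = 41/36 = 1.14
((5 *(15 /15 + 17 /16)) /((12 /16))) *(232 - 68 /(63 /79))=127105 /63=2017.54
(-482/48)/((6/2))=-241/72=-3.35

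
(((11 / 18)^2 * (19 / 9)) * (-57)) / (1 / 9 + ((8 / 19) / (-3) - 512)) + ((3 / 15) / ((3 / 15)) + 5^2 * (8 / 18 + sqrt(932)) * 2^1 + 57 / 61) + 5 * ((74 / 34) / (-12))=114424415287 / 4903016886 + 100 * sqrt(233)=1549.77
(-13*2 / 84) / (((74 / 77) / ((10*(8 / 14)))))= -1430 / 777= -1.84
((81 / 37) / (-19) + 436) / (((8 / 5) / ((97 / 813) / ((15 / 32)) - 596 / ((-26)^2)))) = -170.85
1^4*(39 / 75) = 13 / 25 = 0.52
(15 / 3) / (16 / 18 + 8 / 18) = 15 / 4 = 3.75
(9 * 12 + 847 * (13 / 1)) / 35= 11119 / 35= 317.69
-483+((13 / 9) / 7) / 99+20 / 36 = -3008993 / 6237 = -482.44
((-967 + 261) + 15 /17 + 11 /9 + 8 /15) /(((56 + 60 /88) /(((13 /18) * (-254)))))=19543851184 /8585595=2276.35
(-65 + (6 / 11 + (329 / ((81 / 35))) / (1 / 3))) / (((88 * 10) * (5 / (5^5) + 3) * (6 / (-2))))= -6720125 / 147093408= -0.05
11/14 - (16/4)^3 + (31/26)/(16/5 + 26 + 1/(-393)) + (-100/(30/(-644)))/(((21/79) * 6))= 180823794160/140965461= 1282.75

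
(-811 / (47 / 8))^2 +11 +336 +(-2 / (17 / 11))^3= 210550935539 / 10852817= 19400.58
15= 15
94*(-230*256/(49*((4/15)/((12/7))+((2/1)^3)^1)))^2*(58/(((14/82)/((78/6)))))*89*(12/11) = 21787878215272366080000/24900898253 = 874983624843.63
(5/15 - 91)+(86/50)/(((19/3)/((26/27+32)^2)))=943804/4617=204.42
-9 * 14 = -126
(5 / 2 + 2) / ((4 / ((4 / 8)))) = 9 / 16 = 0.56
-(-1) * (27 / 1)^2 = 729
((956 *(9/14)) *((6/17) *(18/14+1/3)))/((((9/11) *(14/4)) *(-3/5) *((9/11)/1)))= -2313520/9261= -249.81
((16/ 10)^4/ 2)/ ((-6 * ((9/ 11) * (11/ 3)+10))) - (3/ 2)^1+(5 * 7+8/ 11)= 18331847/ 536250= 34.19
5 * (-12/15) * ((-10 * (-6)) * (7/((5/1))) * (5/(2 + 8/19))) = -15960/23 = -693.91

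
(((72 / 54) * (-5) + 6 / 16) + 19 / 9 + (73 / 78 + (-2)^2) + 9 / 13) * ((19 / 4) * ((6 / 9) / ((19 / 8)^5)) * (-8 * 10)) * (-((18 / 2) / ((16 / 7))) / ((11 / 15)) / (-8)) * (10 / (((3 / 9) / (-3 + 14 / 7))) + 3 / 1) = 1639008000 / 18635903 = 87.95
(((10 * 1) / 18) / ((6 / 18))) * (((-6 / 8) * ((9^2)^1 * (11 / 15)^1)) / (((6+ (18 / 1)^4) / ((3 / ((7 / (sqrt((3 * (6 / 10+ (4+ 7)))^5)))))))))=-2247993 * sqrt(870) / 30619750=-2.17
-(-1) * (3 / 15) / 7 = 1 / 35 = 0.03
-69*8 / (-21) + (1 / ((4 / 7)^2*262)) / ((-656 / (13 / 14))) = 26.29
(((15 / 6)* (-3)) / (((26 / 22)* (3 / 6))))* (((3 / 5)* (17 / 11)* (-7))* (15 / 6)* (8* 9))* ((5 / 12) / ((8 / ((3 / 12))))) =80325 / 416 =193.09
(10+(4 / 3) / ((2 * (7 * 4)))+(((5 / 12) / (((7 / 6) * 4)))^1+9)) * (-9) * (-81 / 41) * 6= 2340819 / 1148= 2039.04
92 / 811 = 0.11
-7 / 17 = -0.41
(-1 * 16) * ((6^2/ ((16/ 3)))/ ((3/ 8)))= -288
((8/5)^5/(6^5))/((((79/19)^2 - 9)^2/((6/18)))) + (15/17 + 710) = 56631556786909/79663753125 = 710.88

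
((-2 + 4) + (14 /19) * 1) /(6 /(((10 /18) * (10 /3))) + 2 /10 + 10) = 325 /1596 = 0.20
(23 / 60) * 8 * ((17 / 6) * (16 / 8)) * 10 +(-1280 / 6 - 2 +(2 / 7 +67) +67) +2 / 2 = 93.73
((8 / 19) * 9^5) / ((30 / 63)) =4960116 / 95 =52211.75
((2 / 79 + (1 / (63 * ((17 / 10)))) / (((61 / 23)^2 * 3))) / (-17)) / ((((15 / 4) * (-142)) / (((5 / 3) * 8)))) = 389264896 / 10259997770421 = 0.00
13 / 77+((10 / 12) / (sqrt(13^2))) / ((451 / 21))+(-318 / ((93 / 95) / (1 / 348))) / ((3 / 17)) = -1699398511 / 332062731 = -5.12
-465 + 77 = -388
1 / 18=0.06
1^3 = 1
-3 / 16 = -0.19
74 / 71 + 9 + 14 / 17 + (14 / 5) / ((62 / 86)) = 2759439 / 187085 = 14.75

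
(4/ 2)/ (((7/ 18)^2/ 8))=5184/ 49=105.80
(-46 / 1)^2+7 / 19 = 40211 / 19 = 2116.37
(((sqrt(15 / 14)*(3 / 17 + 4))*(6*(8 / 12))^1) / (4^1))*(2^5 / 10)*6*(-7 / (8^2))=-213*sqrt(210) / 340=-9.08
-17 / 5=-3.40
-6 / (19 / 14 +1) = -2.55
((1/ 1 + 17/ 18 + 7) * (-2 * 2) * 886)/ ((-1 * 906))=142646/ 4077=34.99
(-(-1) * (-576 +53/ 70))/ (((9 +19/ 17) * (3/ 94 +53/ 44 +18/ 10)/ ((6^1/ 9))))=-12.48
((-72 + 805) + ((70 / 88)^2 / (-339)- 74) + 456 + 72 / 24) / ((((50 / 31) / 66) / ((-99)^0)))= 22746146057 / 497200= 45748.48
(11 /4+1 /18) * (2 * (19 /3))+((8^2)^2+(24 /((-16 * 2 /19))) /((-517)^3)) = 61660499012617 /14924348604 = 4131.54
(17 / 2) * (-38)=-323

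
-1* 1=-1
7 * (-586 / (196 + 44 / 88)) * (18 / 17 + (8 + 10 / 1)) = -886032 / 2227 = -397.86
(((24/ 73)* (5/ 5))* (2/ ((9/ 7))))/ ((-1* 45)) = -0.01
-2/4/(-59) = 1/118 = 0.01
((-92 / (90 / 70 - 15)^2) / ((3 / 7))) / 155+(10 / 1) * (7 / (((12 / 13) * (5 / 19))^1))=308722351 / 1071360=288.16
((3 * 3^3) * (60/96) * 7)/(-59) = -2835/472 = -6.01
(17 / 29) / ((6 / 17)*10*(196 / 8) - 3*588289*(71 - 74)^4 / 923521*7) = -266897569 / 453965337147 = -0.00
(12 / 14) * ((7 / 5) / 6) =1 / 5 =0.20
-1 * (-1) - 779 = -778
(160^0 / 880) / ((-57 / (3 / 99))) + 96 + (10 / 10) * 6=168838559 / 1655280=102.00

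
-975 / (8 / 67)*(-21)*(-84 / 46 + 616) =105317391.03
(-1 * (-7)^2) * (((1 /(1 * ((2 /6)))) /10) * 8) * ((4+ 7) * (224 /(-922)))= 724416 /2305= 314.28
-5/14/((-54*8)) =5/6048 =0.00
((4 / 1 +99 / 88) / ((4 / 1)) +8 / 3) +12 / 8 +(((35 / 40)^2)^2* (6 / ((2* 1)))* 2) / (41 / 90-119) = 177583979 / 32775168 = 5.42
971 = 971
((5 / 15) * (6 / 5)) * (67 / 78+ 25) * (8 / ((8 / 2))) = 4034 / 195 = 20.69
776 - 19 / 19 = 775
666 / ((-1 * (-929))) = 666 / 929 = 0.72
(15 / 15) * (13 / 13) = 1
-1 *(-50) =50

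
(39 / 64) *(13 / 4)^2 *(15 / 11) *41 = 4053465 / 11264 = 359.86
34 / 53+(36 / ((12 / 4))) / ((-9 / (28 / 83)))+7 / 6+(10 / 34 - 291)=-43276549 / 149566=-289.35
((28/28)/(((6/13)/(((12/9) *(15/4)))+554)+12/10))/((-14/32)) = -520/126329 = -0.00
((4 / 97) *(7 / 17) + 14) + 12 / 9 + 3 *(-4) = 16574 / 4947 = 3.35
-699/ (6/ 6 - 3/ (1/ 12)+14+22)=-699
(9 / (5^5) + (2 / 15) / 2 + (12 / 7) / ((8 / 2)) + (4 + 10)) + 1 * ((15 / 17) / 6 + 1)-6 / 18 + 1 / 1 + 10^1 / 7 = 39583301 / 2231250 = 17.74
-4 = -4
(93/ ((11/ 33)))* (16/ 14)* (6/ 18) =744/ 7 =106.29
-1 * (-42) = 42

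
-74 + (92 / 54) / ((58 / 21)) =-73.38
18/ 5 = 3.60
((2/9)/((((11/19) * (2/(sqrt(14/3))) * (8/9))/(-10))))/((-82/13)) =1235 * sqrt(42)/10824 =0.74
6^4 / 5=259.20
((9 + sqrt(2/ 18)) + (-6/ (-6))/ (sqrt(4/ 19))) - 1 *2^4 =-20/ 3 + sqrt(19)/ 2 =-4.49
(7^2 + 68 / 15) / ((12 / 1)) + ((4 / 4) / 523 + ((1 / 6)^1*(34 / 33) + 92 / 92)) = 5834999 / 1035540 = 5.63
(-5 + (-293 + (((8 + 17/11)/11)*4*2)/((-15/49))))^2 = 1505595204/14641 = 102834.18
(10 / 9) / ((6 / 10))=50 / 27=1.85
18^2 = 324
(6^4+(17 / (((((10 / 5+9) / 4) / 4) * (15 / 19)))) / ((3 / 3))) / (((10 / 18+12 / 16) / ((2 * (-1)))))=-5256192 / 2585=-2033.34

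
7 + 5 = 12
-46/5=-9.20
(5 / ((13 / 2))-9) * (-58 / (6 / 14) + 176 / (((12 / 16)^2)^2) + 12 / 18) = -3653836 / 1053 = -3469.93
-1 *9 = -9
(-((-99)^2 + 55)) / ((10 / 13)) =-64064 / 5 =-12812.80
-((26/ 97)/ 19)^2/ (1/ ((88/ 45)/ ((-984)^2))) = -0.00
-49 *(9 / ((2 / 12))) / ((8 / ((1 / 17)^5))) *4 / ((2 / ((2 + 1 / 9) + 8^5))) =-15.27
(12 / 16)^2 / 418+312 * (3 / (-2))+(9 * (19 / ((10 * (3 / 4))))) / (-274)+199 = -1232739371 / 4581280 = -269.08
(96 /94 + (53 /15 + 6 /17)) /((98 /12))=117634 /195755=0.60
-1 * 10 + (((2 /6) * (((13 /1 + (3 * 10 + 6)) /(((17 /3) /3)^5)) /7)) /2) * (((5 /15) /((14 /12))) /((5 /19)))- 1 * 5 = -106115298 /7099285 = -14.95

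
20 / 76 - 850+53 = -15138 / 19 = -796.74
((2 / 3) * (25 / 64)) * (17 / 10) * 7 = 595 / 192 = 3.10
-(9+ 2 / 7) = -65 / 7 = -9.29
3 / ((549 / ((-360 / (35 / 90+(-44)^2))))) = -432 / 425231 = -0.00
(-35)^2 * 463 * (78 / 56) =3159975 / 4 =789993.75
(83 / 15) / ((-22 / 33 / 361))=-29963 / 10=-2996.30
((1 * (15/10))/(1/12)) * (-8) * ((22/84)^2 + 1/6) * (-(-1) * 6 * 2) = -19920/49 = -406.53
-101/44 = -2.30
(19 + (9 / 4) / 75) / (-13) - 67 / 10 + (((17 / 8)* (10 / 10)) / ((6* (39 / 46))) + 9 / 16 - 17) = -24.18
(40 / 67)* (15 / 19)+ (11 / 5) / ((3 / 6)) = 31006 / 6365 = 4.87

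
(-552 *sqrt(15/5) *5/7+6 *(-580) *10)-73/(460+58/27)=-434236371/12478-2760 *sqrt(3)/7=-35483.08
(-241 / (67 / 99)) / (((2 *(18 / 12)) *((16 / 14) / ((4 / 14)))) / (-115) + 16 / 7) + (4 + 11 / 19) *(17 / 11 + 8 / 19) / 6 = -75567844551 / 467196092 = -161.75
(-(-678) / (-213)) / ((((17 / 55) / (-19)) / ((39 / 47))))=9210630 / 56729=162.36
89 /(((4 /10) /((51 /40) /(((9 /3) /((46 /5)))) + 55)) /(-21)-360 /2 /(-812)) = 319298091 /794125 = 402.08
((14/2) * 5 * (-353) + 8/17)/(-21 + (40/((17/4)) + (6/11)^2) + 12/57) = 160950691/144349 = 1115.01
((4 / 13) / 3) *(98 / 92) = 98 / 897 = 0.11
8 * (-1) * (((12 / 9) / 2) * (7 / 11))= -112 / 33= -3.39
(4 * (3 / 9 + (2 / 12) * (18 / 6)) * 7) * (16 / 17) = 21.96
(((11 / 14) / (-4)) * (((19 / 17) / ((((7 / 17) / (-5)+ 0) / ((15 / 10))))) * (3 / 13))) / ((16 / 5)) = 0.29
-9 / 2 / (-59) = 9 / 118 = 0.08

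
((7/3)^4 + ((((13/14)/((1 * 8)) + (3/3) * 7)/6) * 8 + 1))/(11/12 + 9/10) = 4175/189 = 22.09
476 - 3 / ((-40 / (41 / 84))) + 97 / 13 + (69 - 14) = 7840533 / 14560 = 538.50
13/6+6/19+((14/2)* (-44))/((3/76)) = -296407/38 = -7800.18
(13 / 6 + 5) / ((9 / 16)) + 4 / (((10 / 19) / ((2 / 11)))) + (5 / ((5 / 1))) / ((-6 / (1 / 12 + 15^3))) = -6514889 / 11880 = -548.39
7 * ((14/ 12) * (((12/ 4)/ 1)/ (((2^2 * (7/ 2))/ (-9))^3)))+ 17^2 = 31639/ 112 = 282.49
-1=-1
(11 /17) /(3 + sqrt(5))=33 /68 - 11*sqrt(5) /68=0.12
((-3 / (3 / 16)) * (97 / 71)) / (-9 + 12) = -1552 / 213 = -7.29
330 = 330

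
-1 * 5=-5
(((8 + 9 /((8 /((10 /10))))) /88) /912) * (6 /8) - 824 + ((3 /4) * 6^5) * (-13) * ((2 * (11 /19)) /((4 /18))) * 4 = -1353427812279 /856064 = -1580989.05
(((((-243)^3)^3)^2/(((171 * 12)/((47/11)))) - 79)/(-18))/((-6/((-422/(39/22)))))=-3205748692767623856576481066813729815956103595/80028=-40057838416149645831165110000000000000000.00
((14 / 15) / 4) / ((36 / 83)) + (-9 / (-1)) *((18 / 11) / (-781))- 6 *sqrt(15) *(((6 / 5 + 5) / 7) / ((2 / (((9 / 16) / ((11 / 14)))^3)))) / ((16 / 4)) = 4816411 / 9278280- 3322053 *sqrt(15) / 13629440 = -0.42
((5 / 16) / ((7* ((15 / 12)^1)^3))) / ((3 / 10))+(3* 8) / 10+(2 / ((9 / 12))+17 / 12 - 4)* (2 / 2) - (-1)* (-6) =-289 / 84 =-3.44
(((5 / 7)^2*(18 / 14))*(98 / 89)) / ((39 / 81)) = 12150 / 8099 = 1.50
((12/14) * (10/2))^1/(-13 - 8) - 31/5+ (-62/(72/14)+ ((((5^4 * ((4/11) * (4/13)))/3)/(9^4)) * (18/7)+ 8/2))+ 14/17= -35500067951/2605132530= -13.63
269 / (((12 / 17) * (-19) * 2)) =-10.03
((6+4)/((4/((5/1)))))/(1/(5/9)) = 125/18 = 6.94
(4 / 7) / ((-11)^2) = 0.00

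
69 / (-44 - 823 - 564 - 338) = -69 / 1769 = -0.04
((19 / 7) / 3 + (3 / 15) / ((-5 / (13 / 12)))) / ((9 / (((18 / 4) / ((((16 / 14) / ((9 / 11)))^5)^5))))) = 82934075634044405917359757579674918608115376947 / 818647235180892617136730882390928505730963708313600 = 0.00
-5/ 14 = -0.36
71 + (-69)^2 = 4832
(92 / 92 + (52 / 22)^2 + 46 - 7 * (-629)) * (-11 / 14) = -38509 / 11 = -3500.82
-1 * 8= -8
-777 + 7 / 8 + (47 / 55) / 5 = -1707099 / 2200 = -775.95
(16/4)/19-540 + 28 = -9724/19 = -511.79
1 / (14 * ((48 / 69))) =23 / 224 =0.10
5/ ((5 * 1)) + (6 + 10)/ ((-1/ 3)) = -47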